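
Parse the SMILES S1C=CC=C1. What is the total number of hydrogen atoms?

Walk through each heavy atom and fill implicit hydrogens from standard valence (C 4, N 3, O 2, S 2, halogen 1):
  atom 1: S, bond orders sum to 2 (valence 2) → 0 H
  atom 2: C, bond orders sum to 3 (valence 4) → 1 H
  atom 3: C, bond orders sum to 3 (valence 4) → 1 H
  atom 4: C, bond orders sum to 3 (valence 4) → 1 H
  atom 5: C, bond orders sum to 3 (valence 4) → 1 H
Total hydrogens: 4.

4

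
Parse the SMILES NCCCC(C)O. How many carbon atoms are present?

Count every carbon token in the SMILES (each C, including those in ring-closure positions and inside branches).
Carbon count: 5.

5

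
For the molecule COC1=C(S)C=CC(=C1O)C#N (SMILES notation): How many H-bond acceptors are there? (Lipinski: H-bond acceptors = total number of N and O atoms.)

N atoms: 1; O atoms: 2.
Lipinski HBA = 1 + 2 = 3.

3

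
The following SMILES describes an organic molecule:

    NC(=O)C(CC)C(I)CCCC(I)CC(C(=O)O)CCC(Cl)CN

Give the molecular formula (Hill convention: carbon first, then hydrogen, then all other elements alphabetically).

C16H29ClI2N2O3

Walk through each heavy atom and fill implicit hydrogens from standard valence (C 4, N 3, O 2, S 2, halogen 1):
  atom 1: N, bond orders sum to 1 (valence 3) → 2 H
  atom 2: C, bond orders sum to 4 (valence 4) → 0 H
  atom 3: O, bond orders sum to 2 (valence 2) → 0 H
  atom 4: C, bond orders sum to 3 (valence 4) → 1 H
  atom 5: C, bond orders sum to 2 (valence 4) → 2 H
  atom 6: C, bond orders sum to 1 (valence 4) → 3 H
  atom 7: C, bond orders sum to 3 (valence 4) → 1 H
  atom 8: I (halogen, monovalent) → 0 H
  atom 9: C, bond orders sum to 2 (valence 4) → 2 H
  atom 10: C, bond orders sum to 2 (valence 4) → 2 H
  atom 11: C, bond orders sum to 2 (valence 4) → 2 H
  atom 12: C, bond orders sum to 3 (valence 4) → 1 H
  atom 13: I (halogen, monovalent) → 0 H
  atom 14: C, bond orders sum to 2 (valence 4) → 2 H
  atom 15: C, bond orders sum to 3 (valence 4) → 1 H
  atom 16: C, bond orders sum to 4 (valence 4) → 0 H
  atom 17: O, bond orders sum to 2 (valence 2) → 0 H
  atom 18: O, bond orders sum to 1 (valence 2) → 1 H
  atom 19: C, bond orders sum to 2 (valence 4) → 2 H
  atom 20: C, bond orders sum to 2 (valence 4) → 2 H
  atom 21: C, bond orders sum to 3 (valence 4) → 1 H
  atom 22: Cl (halogen, monovalent) → 0 H
  atom 23: C, bond orders sum to 2 (valence 4) → 2 H
  atom 24: N, bond orders sum to 1 (valence 3) → 2 H
Totals → C:16, H:29, Cl:1, I:2, N:2, O:3.
In Hill order: C16H29ClI2N2O3.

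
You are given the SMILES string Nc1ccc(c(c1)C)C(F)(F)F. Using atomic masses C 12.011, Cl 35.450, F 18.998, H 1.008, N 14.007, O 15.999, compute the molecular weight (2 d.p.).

175.15 g/mol

First, the molecular formula is C8H8F3N (counting implicit H from valence).
  C: 8 × 12.011 = 96.088
  F: 3 × 18.998 = 56.994
  H: 8 × 1.008 = 8.064
  N: 1 × 14.007 = 14.007
Sum: 8×12.011 + 3×18.998 + 8×1.008 + 1×14.007 = 175.153 → 175.15 g/mol.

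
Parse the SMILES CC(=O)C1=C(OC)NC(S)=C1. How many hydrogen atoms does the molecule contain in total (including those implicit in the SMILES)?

9

Walk through each heavy atom and fill implicit hydrogens from standard valence (C 4, N 3, O 2, S 2, halogen 1):
  atom 1: C, bond orders sum to 1 (valence 4) → 3 H
  atom 2: C, bond orders sum to 4 (valence 4) → 0 H
  atom 3: O, bond orders sum to 2 (valence 2) → 0 H
  atom 4: C, bond orders sum to 4 (valence 4) → 0 H
  atom 5: C, bond orders sum to 4 (valence 4) → 0 H
  atom 6: O, bond orders sum to 2 (valence 2) → 0 H
  atom 7: C, bond orders sum to 1 (valence 4) → 3 H
  atom 8: N, bond orders sum to 2 (valence 3) → 1 H
  atom 9: C, bond orders sum to 4 (valence 4) → 0 H
  atom 10: S, bond orders sum to 1 (valence 2) → 1 H
  atom 11: C, bond orders sum to 3 (valence 4) → 1 H
Total hydrogens: 9.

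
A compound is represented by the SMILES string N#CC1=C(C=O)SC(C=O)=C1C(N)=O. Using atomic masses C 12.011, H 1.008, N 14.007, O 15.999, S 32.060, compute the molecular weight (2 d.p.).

208.19 g/mol

First, the molecular formula is C8H4N2O3S (counting implicit H from valence).
  C: 8 × 12.011 = 96.088
  H: 4 × 1.008 = 4.032
  N: 2 × 14.007 = 28.014
  O: 3 × 15.999 = 47.997
  S: 1 × 32.060 = 32.060
Sum: 8×12.011 + 4×1.008 + 2×14.007 + 3×15.999 + 1×32.060 = 208.191 → 208.19 g/mol.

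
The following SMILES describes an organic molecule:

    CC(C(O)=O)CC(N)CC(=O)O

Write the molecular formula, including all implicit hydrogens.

Walk through each heavy atom and fill implicit hydrogens from standard valence (C 4, N 3, O 2, S 2, halogen 1):
  atom 1: C, bond orders sum to 1 (valence 4) → 3 H
  atom 2: C, bond orders sum to 3 (valence 4) → 1 H
  atom 3: C, bond orders sum to 4 (valence 4) → 0 H
  atom 4: O, bond orders sum to 1 (valence 2) → 1 H
  atom 5: O, bond orders sum to 2 (valence 2) → 0 H
  atom 6: C, bond orders sum to 2 (valence 4) → 2 H
  atom 7: C, bond orders sum to 3 (valence 4) → 1 H
  atom 8: N, bond orders sum to 1 (valence 3) → 2 H
  atom 9: C, bond orders sum to 2 (valence 4) → 2 H
  atom 10: C, bond orders sum to 4 (valence 4) → 0 H
  atom 11: O, bond orders sum to 2 (valence 2) → 0 H
  atom 12: O, bond orders sum to 1 (valence 2) → 1 H
Totals → C:7, H:13, N:1, O:4.
In Hill order: C7H13NO4.

C7H13NO4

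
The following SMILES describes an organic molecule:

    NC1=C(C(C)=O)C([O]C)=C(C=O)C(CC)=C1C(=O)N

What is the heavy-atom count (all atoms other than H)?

19

Every atom symbol written in the SMILES (organic subset) is one heavy atom; implicit H are not written.
Heavy atoms by element → C:13, N:2, O:4.
Total: 19.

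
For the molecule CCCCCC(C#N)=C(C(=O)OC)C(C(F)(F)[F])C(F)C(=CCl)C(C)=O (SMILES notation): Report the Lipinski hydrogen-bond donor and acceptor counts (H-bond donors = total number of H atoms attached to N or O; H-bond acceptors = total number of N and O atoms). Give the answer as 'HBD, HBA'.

Donors: find every N or O and count the H atoms it carries.
  atom 8 (N): bond orders sum to 3 → 0 H
  atom 11 (O): bond orders sum to 2 → 0 H
  atom 12 (O): bond orders sum to 2 → 0 H
  atom 26 (O): bond orders sum to 2 → 0 H
Lipinski HBD = 0.
Acceptors: N atoms = 1, O atoms = 3 → HBA = 4.

0, 4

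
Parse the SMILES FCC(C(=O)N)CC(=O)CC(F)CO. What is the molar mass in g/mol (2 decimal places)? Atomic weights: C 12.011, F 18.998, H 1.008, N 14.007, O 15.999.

First, the molecular formula is C8H13F2NO3 (counting implicit H from valence).
  C: 8 × 12.011 = 96.088
  F: 2 × 18.998 = 37.996
  H: 13 × 1.008 = 13.104
  N: 1 × 14.007 = 14.007
  O: 3 × 15.999 = 47.997
Sum: 8×12.011 + 2×18.998 + 13×1.008 + 1×14.007 + 3×15.999 = 209.192 → 209.19 g/mol.

209.19 g/mol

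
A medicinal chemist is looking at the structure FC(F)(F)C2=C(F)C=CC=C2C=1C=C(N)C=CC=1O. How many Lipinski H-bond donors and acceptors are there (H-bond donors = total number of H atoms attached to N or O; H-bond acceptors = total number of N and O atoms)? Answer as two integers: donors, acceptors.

Donors: find every N or O and count the H atoms it carries.
  atom 15 (N): bond orders sum to 1 → 2 H
  atom 19 (O): bond orders sum to 1 → 1 H
Lipinski HBD = 3.
Acceptors: N atoms = 1, O atoms = 1 → HBA = 2.

3, 2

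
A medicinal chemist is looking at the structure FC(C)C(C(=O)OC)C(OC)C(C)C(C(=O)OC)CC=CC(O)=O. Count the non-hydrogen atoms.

24

Every atom symbol written in the SMILES (organic subset) is one heavy atom; implicit H are not written.
Heavy atoms by element → C:16, F:1, O:7.
Total: 24.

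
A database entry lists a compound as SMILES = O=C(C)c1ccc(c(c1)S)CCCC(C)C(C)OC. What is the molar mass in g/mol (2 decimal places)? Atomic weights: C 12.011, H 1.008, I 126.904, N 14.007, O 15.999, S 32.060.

280.43 g/mol

First, the molecular formula is C16H24O2S (counting implicit H from valence).
  C: 16 × 12.011 = 192.176
  H: 24 × 1.008 = 24.192
  O: 2 × 15.999 = 31.998
  S: 1 × 32.060 = 32.060
Sum: 16×12.011 + 24×1.008 + 2×15.999 + 1×32.060 = 280.426 → 280.43 g/mol.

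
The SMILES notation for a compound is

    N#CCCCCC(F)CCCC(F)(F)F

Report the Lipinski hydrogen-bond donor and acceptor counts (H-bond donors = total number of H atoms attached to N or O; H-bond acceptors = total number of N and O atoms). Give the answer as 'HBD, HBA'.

0, 1

Donors: find every N or O and count the H atoms it carries.
  atom 1 (N): bond orders sum to 3 → 0 H
Lipinski HBD = 0.
Acceptors: N atoms = 1, O atoms = 0 → HBA = 1.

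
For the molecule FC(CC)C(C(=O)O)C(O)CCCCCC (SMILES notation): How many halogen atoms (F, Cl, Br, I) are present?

Halogen atoms appear at heavy-atom position 1 (1×F).
Other groups present: 1 carboxylic acid, 1 hydroxyl.
Halogen count: 1.

1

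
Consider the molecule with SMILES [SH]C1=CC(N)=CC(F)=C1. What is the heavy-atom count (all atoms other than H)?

Every atom symbol written in the SMILES (organic subset) is one heavy atom; implicit H are not written.
Heavy atoms by element → C:6, F:1, N:1, S:1.
Total: 9.

9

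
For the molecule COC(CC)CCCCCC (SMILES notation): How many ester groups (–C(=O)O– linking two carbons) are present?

0

Scan the SMILES for the ester motif — none present.
Groups that are present: 1 ether.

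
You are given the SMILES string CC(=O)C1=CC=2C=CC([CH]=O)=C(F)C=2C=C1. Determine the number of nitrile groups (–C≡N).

0

Scan the SMILES for the nitrile motif — none present.
Groups that are present: 1 aldehyde, 1 ketone.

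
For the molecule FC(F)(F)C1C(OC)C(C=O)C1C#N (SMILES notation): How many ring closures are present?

In SMILES, each pair of matching ring-closure digits denotes one ring-closing bond; the number of such bonds equals the number of independent rings.
Ring-closure bonds here: 1.

1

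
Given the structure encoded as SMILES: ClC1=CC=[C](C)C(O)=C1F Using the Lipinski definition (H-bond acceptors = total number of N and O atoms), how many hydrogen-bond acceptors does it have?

N atoms: 0; O atoms: 1.
Lipinski HBA = 0 + 1 = 1.

1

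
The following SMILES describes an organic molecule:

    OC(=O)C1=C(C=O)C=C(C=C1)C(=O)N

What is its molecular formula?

Walk through each heavy atom and fill implicit hydrogens from standard valence (C 4, N 3, O 2, S 2, halogen 1):
  atom 1: O, bond orders sum to 1 (valence 2) → 1 H
  atom 2: C, bond orders sum to 4 (valence 4) → 0 H
  atom 3: O, bond orders sum to 2 (valence 2) → 0 H
  atom 4: C, bond orders sum to 4 (valence 4) → 0 H
  atom 5: C, bond orders sum to 4 (valence 4) → 0 H
  atom 6: C, bond orders sum to 3 (valence 4) → 1 H
  atom 7: O, bond orders sum to 2 (valence 2) → 0 H
  atom 8: C, bond orders sum to 3 (valence 4) → 1 H
  atom 9: C, bond orders sum to 4 (valence 4) → 0 H
  atom 10: C, bond orders sum to 3 (valence 4) → 1 H
  atom 11: C, bond orders sum to 3 (valence 4) → 1 H
  atom 12: C, bond orders sum to 4 (valence 4) → 0 H
  atom 13: O, bond orders sum to 2 (valence 2) → 0 H
  atom 14: N, bond orders sum to 1 (valence 3) → 2 H
Totals → C:9, H:7, N:1, O:4.
In Hill order: C9H7NO4.

C9H7NO4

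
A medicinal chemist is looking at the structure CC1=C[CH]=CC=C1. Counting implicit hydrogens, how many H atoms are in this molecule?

Walk through each heavy atom and fill implicit hydrogens from standard valence (C 4, N 3, O 2, S 2, halogen 1):
  atom 1: C, bond orders sum to 1 (valence 4) → 3 H
  atom 2: C, bond orders sum to 4 (valence 4) → 0 H
  atom 3: C, bond orders sum to 3 (valence 4) → 1 H
  atom 4: C with explicit H count 1
  atom 5: C, bond orders sum to 3 (valence 4) → 1 H
  atom 6: C, bond orders sum to 3 (valence 4) → 1 H
  atom 7: C, bond orders sum to 3 (valence 4) → 1 H
Total hydrogens: 8.

8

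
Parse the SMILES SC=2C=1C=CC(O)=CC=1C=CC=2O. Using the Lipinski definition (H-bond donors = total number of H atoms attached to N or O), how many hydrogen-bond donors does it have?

2

Donors: find every N or O and count the H atoms it carries.
  atom 7 (O): bond orders sum to 1 → 1 H
  atom 13 (O): bond orders sum to 1 → 1 H
Lipinski HBD = 2.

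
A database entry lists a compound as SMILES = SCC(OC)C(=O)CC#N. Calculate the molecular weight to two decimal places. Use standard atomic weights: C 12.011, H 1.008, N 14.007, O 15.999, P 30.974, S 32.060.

First, the molecular formula is C6H9NO2S (counting implicit H from valence).
  C: 6 × 12.011 = 72.066
  H: 9 × 1.008 = 9.072
  N: 1 × 14.007 = 14.007
  O: 2 × 15.999 = 31.998
  S: 1 × 32.060 = 32.060
Sum: 6×12.011 + 9×1.008 + 1×14.007 + 2×15.999 + 1×32.060 = 159.203 → 159.20 g/mol.

159.20 g/mol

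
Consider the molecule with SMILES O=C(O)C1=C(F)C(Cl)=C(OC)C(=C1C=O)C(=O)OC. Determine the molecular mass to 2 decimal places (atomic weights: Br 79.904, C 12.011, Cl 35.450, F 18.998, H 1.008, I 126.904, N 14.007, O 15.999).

First, the molecular formula is C11H8ClFO6 (counting implicit H from valence).
  C: 11 × 12.011 = 132.121
  Cl: 1 × 35.450 = 35.450
  F: 1 × 18.998 = 18.998
  H: 8 × 1.008 = 8.064
  O: 6 × 15.999 = 95.994
Sum: 11×12.011 + 1×35.450 + 1×18.998 + 8×1.008 + 6×15.999 = 290.627 → 290.63 g/mol.

290.63 g/mol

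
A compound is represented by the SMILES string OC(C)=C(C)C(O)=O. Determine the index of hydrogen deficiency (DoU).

Degree of unsaturation = (number of rings) + (number of π bonds).
Ring closures in the SMILES: 0.
π bonds: 2 double bonds (each 1 DoU) → 2 DoU from unsaturation.
Total DoU = 0 + 2 = 2.

2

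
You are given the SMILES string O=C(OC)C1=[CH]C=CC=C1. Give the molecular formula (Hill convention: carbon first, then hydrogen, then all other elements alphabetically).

C8H8O2

Walk through each heavy atom and fill implicit hydrogens from standard valence (C 4, N 3, O 2, S 2, halogen 1):
  atom 1: O, bond orders sum to 2 (valence 2) → 0 H
  atom 2: C, bond orders sum to 4 (valence 4) → 0 H
  atom 3: O, bond orders sum to 2 (valence 2) → 0 H
  atom 4: C, bond orders sum to 1 (valence 4) → 3 H
  atom 5: C, bond orders sum to 4 (valence 4) → 0 H
  atom 6: C with explicit H count 1
  atom 7: C, bond orders sum to 3 (valence 4) → 1 H
  atom 8: C, bond orders sum to 3 (valence 4) → 1 H
  atom 9: C, bond orders sum to 3 (valence 4) → 1 H
  atom 10: C, bond orders sum to 3 (valence 4) → 1 H
Totals → C:8, H:8, O:2.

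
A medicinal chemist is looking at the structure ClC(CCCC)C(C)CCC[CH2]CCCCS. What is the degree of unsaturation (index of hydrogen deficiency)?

Degree of unsaturation = (number of rings) + (number of π bonds).
Ring closures in the SMILES: 0.
π bonds: none → 0 DoU from unsaturation.
Total DoU = 0 + 0 = 0.

0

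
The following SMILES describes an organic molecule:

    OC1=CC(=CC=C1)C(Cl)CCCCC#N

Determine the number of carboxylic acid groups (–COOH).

Scan the SMILES for the carboxylic acid motif — none present.
Groups that are present: 1 hydroxyl, 1 nitrile.

0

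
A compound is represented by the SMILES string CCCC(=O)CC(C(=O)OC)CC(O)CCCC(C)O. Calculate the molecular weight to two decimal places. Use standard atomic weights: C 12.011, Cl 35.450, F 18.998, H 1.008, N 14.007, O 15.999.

288.38 g/mol

First, the molecular formula is C15H28O5 (counting implicit H from valence).
  C: 15 × 12.011 = 180.165
  H: 28 × 1.008 = 28.224
  O: 5 × 15.999 = 79.995
Sum: 15×12.011 + 28×1.008 + 5×15.999 = 288.384 → 288.38 g/mol.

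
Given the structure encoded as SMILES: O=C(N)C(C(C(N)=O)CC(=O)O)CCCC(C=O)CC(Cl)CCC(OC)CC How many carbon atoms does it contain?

Count every carbon token in the SMILES (each C, including those in ring-closure positions and inside branches).
Carbon count: 19.

19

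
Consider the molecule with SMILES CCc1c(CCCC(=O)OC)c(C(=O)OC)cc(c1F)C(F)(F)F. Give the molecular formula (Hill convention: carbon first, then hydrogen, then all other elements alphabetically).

Walk through each heavy atom and fill implicit hydrogens from standard valence (C 4, N 3, O 2, S 2, halogen 1); for lowercase aromatic atoms, an aromatic c carries 1 H when it has two neighbours and 0 H with three, and aromatic n carries 0 H:
  atom 1: C, bond orders sum to 1 (valence 4) → 3 H
  atom 2: C, bond orders sum to 2 (valence 4) → 2 H
  atom 3: aromatic c, 3 neighbours → 0 H
  atom 4: aromatic c, 3 neighbours → 0 H
  atom 5: C, bond orders sum to 2 (valence 4) → 2 H
  atom 6: C, bond orders sum to 2 (valence 4) → 2 H
  atom 7: C, bond orders sum to 2 (valence 4) → 2 H
  atom 8: C, bond orders sum to 4 (valence 4) → 0 H
  atom 9: O, bond orders sum to 2 (valence 2) → 0 H
  atom 10: O, bond orders sum to 2 (valence 2) → 0 H
  atom 11: C, bond orders sum to 1 (valence 4) → 3 H
  atom 12: aromatic c, 3 neighbours → 0 H
  atom 13: C, bond orders sum to 4 (valence 4) → 0 H
  atom 14: O, bond orders sum to 2 (valence 2) → 0 H
  atom 15: O, bond orders sum to 2 (valence 2) → 0 H
  atom 16: C, bond orders sum to 1 (valence 4) → 3 H
  atom 17: aromatic c, 2 neighbours → 1 H
  atom 18: aromatic c, 3 neighbours → 0 H
  atom 19: aromatic c, 3 neighbours → 0 H
  atom 20: F (halogen, monovalent) → 0 H
  atom 21: C, bond orders sum to 4 (valence 4) → 0 H
  atom 22: F (halogen, monovalent) → 0 H
  atom 23: F (halogen, monovalent) → 0 H
  atom 24: F (halogen, monovalent) → 0 H
Totals → C:16, H:18, F:4, O:4.
In Hill order: C16H18F4O4.

C16H18F4O4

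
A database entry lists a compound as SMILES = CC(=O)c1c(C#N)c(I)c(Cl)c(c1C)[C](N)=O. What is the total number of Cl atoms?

1

Scan the SMILES for Cl atoms (remember two-letter symbols like Cl and Br are single atoms).
Chlorine count: 1.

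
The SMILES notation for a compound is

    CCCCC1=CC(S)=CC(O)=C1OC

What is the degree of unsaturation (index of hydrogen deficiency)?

Degree of unsaturation = (number of rings) + (number of π bonds).
Ring closures in the SMILES: 1.
π bonds: 3 double bonds (each 1 DoU) → 3 DoU from unsaturation.
Total DoU = 1 + 3 = 4.

4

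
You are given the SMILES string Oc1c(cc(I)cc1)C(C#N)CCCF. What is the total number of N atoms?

Scan the SMILES for N atoms (remember two-letter symbols like Cl and Br are single atoms).
Nitrogen count: 1.

1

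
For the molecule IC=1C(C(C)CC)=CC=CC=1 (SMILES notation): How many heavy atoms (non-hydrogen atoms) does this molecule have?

11

Every atom symbol written in the SMILES (organic subset) is one heavy atom; implicit H are not written.
Heavy atoms by element → C:10, I:1.
Total: 11.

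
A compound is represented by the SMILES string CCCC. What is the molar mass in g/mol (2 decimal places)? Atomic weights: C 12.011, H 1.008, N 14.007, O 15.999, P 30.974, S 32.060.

58.12 g/mol

First, the molecular formula is C4H10 (counting implicit H from valence).
  C: 4 × 12.011 = 48.044
  H: 10 × 1.008 = 10.080
Sum: 4×12.011 + 10×1.008 = 58.124 → 58.12 g/mol.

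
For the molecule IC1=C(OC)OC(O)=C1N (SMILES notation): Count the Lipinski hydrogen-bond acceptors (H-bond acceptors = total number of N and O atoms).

N atoms: 1; O atoms: 3.
Lipinski HBA = 1 + 3 = 4.

4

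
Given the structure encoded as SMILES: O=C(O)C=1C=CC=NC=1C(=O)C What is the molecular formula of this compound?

C8H7NO3

Walk through each heavy atom and fill implicit hydrogens from standard valence (C 4, N 3, O 2, S 2, halogen 1):
  atom 1: O, bond orders sum to 2 (valence 2) → 0 H
  atom 2: C, bond orders sum to 4 (valence 4) → 0 H
  atom 3: O, bond orders sum to 1 (valence 2) → 1 H
  atom 4: C, bond orders sum to 4 (valence 4) → 0 H
  atom 5: C, bond orders sum to 3 (valence 4) → 1 H
  atom 6: C, bond orders sum to 3 (valence 4) → 1 H
  atom 7: C, bond orders sum to 3 (valence 4) → 1 H
  atom 8: N, bond orders sum to 3 (valence 3) → 0 H
  atom 9: C, bond orders sum to 4 (valence 4) → 0 H
  atom 10: C, bond orders sum to 4 (valence 4) → 0 H
  atom 11: O, bond orders sum to 2 (valence 2) → 0 H
  atom 12: C, bond orders sum to 1 (valence 4) → 3 H
Totals → C:8, H:7, N:1, O:3.
In Hill order: C8H7NO3.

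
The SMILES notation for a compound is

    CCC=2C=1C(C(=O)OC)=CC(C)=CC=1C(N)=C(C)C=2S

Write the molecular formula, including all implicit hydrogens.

Walk through each heavy atom and fill implicit hydrogens from standard valence (C 4, N 3, O 2, S 2, halogen 1):
  atom 1: C, bond orders sum to 1 (valence 4) → 3 H
  atom 2: C, bond orders sum to 2 (valence 4) → 2 H
  atom 3: C, bond orders sum to 4 (valence 4) → 0 H
  atom 4: C, bond orders sum to 4 (valence 4) → 0 H
  atom 5: C, bond orders sum to 4 (valence 4) → 0 H
  atom 6: C, bond orders sum to 4 (valence 4) → 0 H
  atom 7: O, bond orders sum to 2 (valence 2) → 0 H
  atom 8: O, bond orders sum to 2 (valence 2) → 0 H
  atom 9: C, bond orders sum to 1 (valence 4) → 3 H
  atom 10: C, bond orders sum to 3 (valence 4) → 1 H
  atom 11: C, bond orders sum to 4 (valence 4) → 0 H
  atom 12: C, bond orders sum to 1 (valence 4) → 3 H
  atom 13: C, bond orders sum to 3 (valence 4) → 1 H
  atom 14: C, bond orders sum to 4 (valence 4) → 0 H
  atom 15: C, bond orders sum to 4 (valence 4) → 0 H
  atom 16: N, bond orders sum to 1 (valence 3) → 2 H
  atom 17: C, bond orders sum to 4 (valence 4) → 0 H
  atom 18: C, bond orders sum to 1 (valence 4) → 3 H
  atom 19: C, bond orders sum to 4 (valence 4) → 0 H
  atom 20: S, bond orders sum to 1 (valence 2) → 1 H
Totals → C:16, H:19, N:1, O:2, S:1.
In Hill order: C16H19NO2S.

C16H19NO2S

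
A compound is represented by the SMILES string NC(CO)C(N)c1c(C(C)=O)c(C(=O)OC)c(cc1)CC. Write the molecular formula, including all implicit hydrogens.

Walk through each heavy atom and fill implicit hydrogens from standard valence (C 4, N 3, O 2, S 2, halogen 1); for lowercase aromatic atoms, an aromatic c carries 1 H when it has two neighbours and 0 H with three, and aromatic n carries 0 H:
  atom 1: N, bond orders sum to 1 (valence 3) → 2 H
  atom 2: C, bond orders sum to 3 (valence 4) → 1 H
  atom 3: C, bond orders sum to 2 (valence 4) → 2 H
  atom 4: O, bond orders sum to 1 (valence 2) → 1 H
  atom 5: C, bond orders sum to 3 (valence 4) → 1 H
  atom 6: N, bond orders sum to 1 (valence 3) → 2 H
  atom 7: aromatic c, 3 neighbours → 0 H
  atom 8: aromatic c, 3 neighbours → 0 H
  atom 9: C, bond orders sum to 4 (valence 4) → 0 H
  atom 10: C, bond orders sum to 1 (valence 4) → 3 H
  atom 11: O, bond orders sum to 2 (valence 2) → 0 H
  atom 12: aromatic c, 3 neighbours → 0 H
  atom 13: C, bond orders sum to 4 (valence 4) → 0 H
  atom 14: O, bond orders sum to 2 (valence 2) → 0 H
  atom 15: O, bond orders sum to 2 (valence 2) → 0 H
  atom 16: C, bond orders sum to 1 (valence 4) → 3 H
  atom 17: aromatic c, 3 neighbours → 0 H
  atom 18: aromatic c, 2 neighbours → 1 H
  atom 19: aromatic c, 2 neighbours → 1 H
  atom 20: C, bond orders sum to 2 (valence 4) → 2 H
  atom 21: C, bond orders sum to 1 (valence 4) → 3 H
Totals → C:15, H:22, N:2, O:4.

C15H22N2O4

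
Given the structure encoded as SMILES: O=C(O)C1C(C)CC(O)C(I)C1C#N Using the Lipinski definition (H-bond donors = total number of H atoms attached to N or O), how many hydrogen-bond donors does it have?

2

Donors: find every N or O and count the H atoms it carries.
  atom 1 (O): bond orders sum to 2 → 0 H
  atom 3 (O): bond orders sum to 1 → 1 H
  atom 9 (O): bond orders sum to 1 → 1 H
  atom 14 (N): bond orders sum to 3 → 0 H
Lipinski HBD = 2.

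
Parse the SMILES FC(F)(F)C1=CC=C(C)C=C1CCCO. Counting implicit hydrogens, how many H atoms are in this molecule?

13

Walk through each heavy atom and fill implicit hydrogens from standard valence (C 4, N 3, O 2, S 2, halogen 1):
  atom 1: F (halogen, monovalent) → 0 H
  atom 2: C, bond orders sum to 4 (valence 4) → 0 H
  atom 3: F (halogen, monovalent) → 0 H
  atom 4: F (halogen, monovalent) → 0 H
  atom 5: C, bond orders sum to 4 (valence 4) → 0 H
  atom 6: C, bond orders sum to 3 (valence 4) → 1 H
  atom 7: C, bond orders sum to 3 (valence 4) → 1 H
  atom 8: C, bond orders sum to 4 (valence 4) → 0 H
  atom 9: C, bond orders sum to 1 (valence 4) → 3 H
  atom 10: C, bond orders sum to 3 (valence 4) → 1 H
  atom 11: C, bond orders sum to 4 (valence 4) → 0 H
  atom 12: C, bond orders sum to 2 (valence 4) → 2 H
  atom 13: C, bond orders sum to 2 (valence 4) → 2 H
  atom 14: C, bond orders sum to 2 (valence 4) → 2 H
  atom 15: O, bond orders sum to 1 (valence 2) → 1 H
Total hydrogens: 13.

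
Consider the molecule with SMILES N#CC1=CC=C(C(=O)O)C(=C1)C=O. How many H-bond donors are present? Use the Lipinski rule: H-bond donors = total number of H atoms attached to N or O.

1

Donors: find every N or O and count the H atoms it carries.
  atom 1 (N): bond orders sum to 3 → 0 H
  atom 8 (O): bond orders sum to 2 → 0 H
  atom 9 (O): bond orders sum to 1 → 1 H
  atom 13 (O): bond orders sum to 2 → 0 H
Lipinski HBD = 1.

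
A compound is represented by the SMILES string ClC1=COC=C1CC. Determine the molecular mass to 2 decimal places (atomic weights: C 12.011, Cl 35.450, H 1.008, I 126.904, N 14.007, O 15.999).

130.57 g/mol

First, the molecular formula is C6H7ClO (counting implicit H from valence).
  C: 6 × 12.011 = 72.066
  Cl: 1 × 35.450 = 35.450
  H: 7 × 1.008 = 7.056
  O: 1 × 15.999 = 15.999
Sum: 6×12.011 + 1×35.450 + 7×1.008 + 1×15.999 = 130.571 → 130.57 g/mol.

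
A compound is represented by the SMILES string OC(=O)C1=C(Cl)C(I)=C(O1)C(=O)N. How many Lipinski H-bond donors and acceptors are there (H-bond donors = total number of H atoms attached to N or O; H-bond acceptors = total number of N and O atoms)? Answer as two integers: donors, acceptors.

Donors: find every N or O and count the H atoms it carries.
  atom 1 (O): bond orders sum to 1 → 1 H
  atom 3 (O): bond orders sum to 2 → 0 H
  atom 10 (O): bond orders sum to 2 → 0 H
  atom 12 (O): bond orders sum to 2 → 0 H
  atom 13 (N): bond orders sum to 1 → 2 H
Lipinski HBD = 3.
Acceptors: N atoms = 1, O atoms = 4 → HBA = 5.

3, 5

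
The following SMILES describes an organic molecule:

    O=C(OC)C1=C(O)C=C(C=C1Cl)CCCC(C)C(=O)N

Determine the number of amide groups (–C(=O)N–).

1

The amide motif appears at heavy-atom position 18 in the SMILES.
Other groups present: 1 ester, 1 hydroxyl.
Amide count: 1.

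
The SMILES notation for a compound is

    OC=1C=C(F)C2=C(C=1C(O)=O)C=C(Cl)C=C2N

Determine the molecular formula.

Walk through each heavy atom and fill implicit hydrogens from standard valence (C 4, N 3, O 2, S 2, halogen 1):
  atom 1: O, bond orders sum to 1 (valence 2) → 1 H
  atom 2: C, bond orders sum to 4 (valence 4) → 0 H
  atom 3: C, bond orders sum to 3 (valence 4) → 1 H
  atom 4: C, bond orders sum to 4 (valence 4) → 0 H
  atom 5: F (halogen, monovalent) → 0 H
  atom 6: C, bond orders sum to 4 (valence 4) → 0 H
  atom 7: C, bond orders sum to 4 (valence 4) → 0 H
  atom 8: C, bond orders sum to 4 (valence 4) → 0 H
  atom 9: C, bond orders sum to 4 (valence 4) → 0 H
  atom 10: O, bond orders sum to 1 (valence 2) → 1 H
  atom 11: O, bond orders sum to 2 (valence 2) → 0 H
  atom 12: C, bond orders sum to 3 (valence 4) → 1 H
  atom 13: C, bond orders sum to 4 (valence 4) → 0 H
  atom 14: Cl (halogen, monovalent) → 0 H
  atom 15: C, bond orders sum to 3 (valence 4) → 1 H
  atom 16: C, bond orders sum to 4 (valence 4) → 0 H
  atom 17: N, bond orders sum to 1 (valence 3) → 2 H
Totals → C:11, H:7, Cl:1, F:1, N:1, O:3.
In Hill order: C11H7ClFNO3.

C11H7ClFNO3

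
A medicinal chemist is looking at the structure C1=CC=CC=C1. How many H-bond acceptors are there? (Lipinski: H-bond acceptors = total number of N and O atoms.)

N atoms: 0; O atoms: 0.
Lipinski HBA = 0 + 0 = 0.

0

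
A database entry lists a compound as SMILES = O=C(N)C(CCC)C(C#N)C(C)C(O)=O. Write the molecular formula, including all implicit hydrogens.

C10H16N2O3

Walk through each heavy atom and fill implicit hydrogens from standard valence (C 4, N 3, O 2, S 2, halogen 1):
  atom 1: O, bond orders sum to 2 (valence 2) → 0 H
  atom 2: C, bond orders sum to 4 (valence 4) → 0 H
  atom 3: N, bond orders sum to 1 (valence 3) → 2 H
  atom 4: C, bond orders sum to 3 (valence 4) → 1 H
  atom 5: C, bond orders sum to 2 (valence 4) → 2 H
  atom 6: C, bond orders sum to 2 (valence 4) → 2 H
  atom 7: C, bond orders sum to 1 (valence 4) → 3 H
  atom 8: C, bond orders sum to 3 (valence 4) → 1 H
  atom 9: C, bond orders sum to 4 (valence 4) → 0 H
  atom 10: N, bond orders sum to 3 (valence 3) → 0 H
  atom 11: C, bond orders sum to 3 (valence 4) → 1 H
  atom 12: C, bond orders sum to 1 (valence 4) → 3 H
  atom 13: C, bond orders sum to 4 (valence 4) → 0 H
  atom 14: O, bond orders sum to 1 (valence 2) → 1 H
  atom 15: O, bond orders sum to 2 (valence 2) → 0 H
Totals → C:10, H:16, N:2, O:3.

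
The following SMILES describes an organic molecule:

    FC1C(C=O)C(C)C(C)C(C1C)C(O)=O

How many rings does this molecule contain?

1

In SMILES, each pair of matching ring-closure digits denotes one ring-closing bond; the number of such bonds equals the number of independent rings.
Ring-closure bonds here: 1.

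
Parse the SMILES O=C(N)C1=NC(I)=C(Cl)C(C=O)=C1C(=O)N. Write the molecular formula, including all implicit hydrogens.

C8H5ClIN3O3

Walk through each heavy atom and fill implicit hydrogens from standard valence (C 4, N 3, O 2, S 2, halogen 1):
  atom 1: O, bond orders sum to 2 (valence 2) → 0 H
  atom 2: C, bond orders sum to 4 (valence 4) → 0 H
  atom 3: N, bond orders sum to 1 (valence 3) → 2 H
  atom 4: C, bond orders sum to 4 (valence 4) → 0 H
  atom 5: N, bond orders sum to 3 (valence 3) → 0 H
  atom 6: C, bond orders sum to 4 (valence 4) → 0 H
  atom 7: I (halogen, monovalent) → 0 H
  atom 8: C, bond orders sum to 4 (valence 4) → 0 H
  atom 9: Cl (halogen, monovalent) → 0 H
  atom 10: C, bond orders sum to 4 (valence 4) → 0 H
  atom 11: C, bond orders sum to 3 (valence 4) → 1 H
  atom 12: O, bond orders sum to 2 (valence 2) → 0 H
  atom 13: C, bond orders sum to 4 (valence 4) → 0 H
  atom 14: C, bond orders sum to 4 (valence 4) → 0 H
  atom 15: O, bond orders sum to 2 (valence 2) → 0 H
  atom 16: N, bond orders sum to 1 (valence 3) → 2 H
Totals → C:8, H:5, Cl:1, I:1, N:3, O:3.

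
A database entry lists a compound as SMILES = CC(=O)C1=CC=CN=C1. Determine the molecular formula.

Walk through each heavy atom and fill implicit hydrogens from standard valence (C 4, N 3, O 2, S 2, halogen 1):
  atom 1: C, bond orders sum to 1 (valence 4) → 3 H
  atom 2: C, bond orders sum to 4 (valence 4) → 0 H
  atom 3: O, bond orders sum to 2 (valence 2) → 0 H
  atom 4: C, bond orders sum to 4 (valence 4) → 0 H
  atom 5: C, bond orders sum to 3 (valence 4) → 1 H
  atom 6: C, bond orders sum to 3 (valence 4) → 1 H
  atom 7: C, bond orders sum to 3 (valence 4) → 1 H
  atom 8: N, bond orders sum to 3 (valence 3) → 0 H
  atom 9: C, bond orders sum to 3 (valence 4) → 1 H
Totals → C:7, H:7, N:1, O:1.
In Hill order: C7H7NO.

C7H7NO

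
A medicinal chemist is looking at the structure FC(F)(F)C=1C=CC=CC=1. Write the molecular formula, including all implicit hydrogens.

C7H5F3

Walk through each heavy atom and fill implicit hydrogens from standard valence (C 4, N 3, O 2, S 2, halogen 1):
  atom 1: F (halogen, monovalent) → 0 H
  atom 2: C, bond orders sum to 4 (valence 4) → 0 H
  atom 3: F (halogen, monovalent) → 0 H
  atom 4: F (halogen, monovalent) → 0 H
  atom 5: C, bond orders sum to 4 (valence 4) → 0 H
  atom 6: C, bond orders sum to 3 (valence 4) → 1 H
  atom 7: C, bond orders sum to 3 (valence 4) → 1 H
  atom 8: C, bond orders sum to 3 (valence 4) → 1 H
  atom 9: C, bond orders sum to 3 (valence 4) → 1 H
  atom 10: C, bond orders sum to 3 (valence 4) → 1 H
Totals → C:7, H:5, F:3.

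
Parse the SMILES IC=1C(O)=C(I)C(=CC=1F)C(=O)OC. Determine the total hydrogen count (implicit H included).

Walk through each heavy atom and fill implicit hydrogens from standard valence (C 4, N 3, O 2, S 2, halogen 1):
  atom 1: I (halogen, monovalent) → 0 H
  atom 2: C, bond orders sum to 4 (valence 4) → 0 H
  atom 3: C, bond orders sum to 4 (valence 4) → 0 H
  atom 4: O, bond orders sum to 1 (valence 2) → 1 H
  atom 5: C, bond orders sum to 4 (valence 4) → 0 H
  atom 6: I (halogen, monovalent) → 0 H
  atom 7: C, bond orders sum to 4 (valence 4) → 0 H
  atom 8: C, bond orders sum to 3 (valence 4) → 1 H
  atom 9: C, bond orders sum to 4 (valence 4) → 0 H
  atom 10: F (halogen, monovalent) → 0 H
  atom 11: C, bond orders sum to 4 (valence 4) → 0 H
  atom 12: O, bond orders sum to 2 (valence 2) → 0 H
  atom 13: O, bond orders sum to 2 (valence 2) → 0 H
  atom 14: C, bond orders sum to 1 (valence 4) → 3 H
Total hydrogens: 5.

5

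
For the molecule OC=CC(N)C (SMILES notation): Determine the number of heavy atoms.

6

Every atom symbol written in the SMILES (organic subset) is one heavy atom; implicit H are not written.
Heavy atoms by element → C:4, N:1, O:1.
Total: 6.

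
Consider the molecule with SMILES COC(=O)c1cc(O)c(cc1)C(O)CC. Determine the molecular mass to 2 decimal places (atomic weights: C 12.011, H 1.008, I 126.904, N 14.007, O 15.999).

First, the molecular formula is C11H14O4 (counting implicit H from valence).
  C: 11 × 12.011 = 132.121
  H: 14 × 1.008 = 14.112
  O: 4 × 15.999 = 63.996
Sum: 11×12.011 + 14×1.008 + 4×15.999 = 210.229 → 210.23 g/mol.

210.23 g/mol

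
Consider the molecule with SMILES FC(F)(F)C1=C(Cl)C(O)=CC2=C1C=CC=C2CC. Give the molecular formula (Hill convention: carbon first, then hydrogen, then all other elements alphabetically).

Walk through each heavy atom and fill implicit hydrogens from standard valence (C 4, N 3, O 2, S 2, halogen 1):
  atom 1: F (halogen, monovalent) → 0 H
  atom 2: C, bond orders sum to 4 (valence 4) → 0 H
  atom 3: F (halogen, monovalent) → 0 H
  atom 4: F (halogen, monovalent) → 0 H
  atom 5: C, bond orders sum to 4 (valence 4) → 0 H
  atom 6: C, bond orders sum to 4 (valence 4) → 0 H
  atom 7: Cl (halogen, monovalent) → 0 H
  atom 8: C, bond orders sum to 4 (valence 4) → 0 H
  atom 9: O, bond orders sum to 1 (valence 2) → 1 H
  atom 10: C, bond orders sum to 3 (valence 4) → 1 H
  atom 11: C, bond orders sum to 4 (valence 4) → 0 H
  atom 12: C, bond orders sum to 4 (valence 4) → 0 H
  atom 13: C, bond orders sum to 3 (valence 4) → 1 H
  atom 14: C, bond orders sum to 3 (valence 4) → 1 H
  atom 15: C, bond orders sum to 3 (valence 4) → 1 H
  atom 16: C, bond orders sum to 4 (valence 4) → 0 H
  atom 17: C, bond orders sum to 2 (valence 4) → 2 H
  atom 18: C, bond orders sum to 1 (valence 4) → 3 H
Totals → C:13, H:10, Cl:1, F:3, O:1.

C13H10ClF3O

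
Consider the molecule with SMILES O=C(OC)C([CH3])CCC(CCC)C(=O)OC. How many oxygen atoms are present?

Scan the SMILES for O atoms (remember two-letter symbols like Cl and Br are single atoms).
Oxygen count: 4.

4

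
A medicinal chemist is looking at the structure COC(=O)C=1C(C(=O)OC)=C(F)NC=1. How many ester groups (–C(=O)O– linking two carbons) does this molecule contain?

2

The ester motif appears at heavy-atom positions 3, 7 in the SMILES.
Ester count: 2.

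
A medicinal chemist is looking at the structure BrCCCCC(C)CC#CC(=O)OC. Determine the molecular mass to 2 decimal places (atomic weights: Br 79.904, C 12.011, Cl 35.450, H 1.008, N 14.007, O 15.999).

261.16 g/mol

First, the molecular formula is C11H17BrO2 (counting implicit H from valence).
  Br: 1 × 79.904 = 79.904
  C: 11 × 12.011 = 132.121
  H: 17 × 1.008 = 17.136
  O: 2 × 15.999 = 31.998
Sum: 1×79.904 + 11×12.011 + 17×1.008 + 2×15.999 = 261.159 → 261.16 g/mol.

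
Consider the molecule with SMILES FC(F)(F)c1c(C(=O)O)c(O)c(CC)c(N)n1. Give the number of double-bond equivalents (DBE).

Molecular formula: C9H9F3N2O3.
DoU = (2C + 2 + N − H − X) / 2, where X is the halogen count and O/S are ignored.
    = (2·9 + 2 + 2 − 9 − 3) / 2 = 10 / 2 = 5.

5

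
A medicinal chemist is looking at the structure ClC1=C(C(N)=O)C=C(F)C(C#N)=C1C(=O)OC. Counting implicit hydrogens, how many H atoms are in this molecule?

Walk through each heavy atom and fill implicit hydrogens from standard valence (C 4, N 3, O 2, S 2, halogen 1):
  atom 1: Cl (halogen, monovalent) → 0 H
  atom 2: C, bond orders sum to 4 (valence 4) → 0 H
  atom 3: C, bond orders sum to 4 (valence 4) → 0 H
  atom 4: C, bond orders sum to 4 (valence 4) → 0 H
  atom 5: N, bond orders sum to 1 (valence 3) → 2 H
  atom 6: O, bond orders sum to 2 (valence 2) → 0 H
  atom 7: C, bond orders sum to 3 (valence 4) → 1 H
  atom 8: C, bond orders sum to 4 (valence 4) → 0 H
  atom 9: F (halogen, monovalent) → 0 H
  atom 10: C, bond orders sum to 4 (valence 4) → 0 H
  atom 11: C, bond orders sum to 4 (valence 4) → 0 H
  atom 12: N, bond orders sum to 3 (valence 3) → 0 H
  atom 13: C, bond orders sum to 4 (valence 4) → 0 H
  atom 14: C, bond orders sum to 4 (valence 4) → 0 H
  atom 15: O, bond orders sum to 2 (valence 2) → 0 H
  atom 16: O, bond orders sum to 2 (valence 2) → 0 H
  atom 17: C, bond orders sum to 1 (valence 4) → 3 H
Total hydrogens: 6.

6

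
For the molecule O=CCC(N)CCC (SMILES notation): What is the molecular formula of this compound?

C6H13NO

Walk through each heavy atom and fill implicit hydrogens from standard valence (C 4, N 3, O 2, S 2, halogen 1):
  atom 1: O, bond orders sum to 2 (valence 2) → 0 H
  atom 2: C, bond orders sum to 3 (valence 4) → 1 H
  atom 3: C, bond orders sum to 2 (valence 4) → 2 H
  atom 4: C, bond orders sum to 3 (valence 4) → 1 H
  atom 5: N, bond orders sum to 1 (valence 3) → 2 H
  atom 6: C, bond orders sum to 2 (valence 4) → 2 H
  atom 7: C, bond orders sum to 2 (valence 4) → 2 H
  atom 8: C, bond orders sum to 1 (valence 4) → 3 H
Totals → C:6, H:13, N:1, O:1.
In Hill order: C6H13NO.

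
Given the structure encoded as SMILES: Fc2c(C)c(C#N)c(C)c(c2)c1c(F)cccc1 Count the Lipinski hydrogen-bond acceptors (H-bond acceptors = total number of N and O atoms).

1

N atoms: 1; O atoms: 0.
Lipinski HBA = 1 + 0 = 1.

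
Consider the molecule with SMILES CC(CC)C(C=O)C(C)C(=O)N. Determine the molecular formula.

C9H17NO2

Walk through each heavy atom and fill implicit hydrogens from standard valence (C 4, N 3, O 2, S 2, halogen 1):
  atom 1: C, bond orders sum to 1 (valence 4) → 3 H
  atom 2: C, bond orders sum to 3 (valence 4) → 1 H
  atom 3: C, bond orders sum to 2 (valence 4) → 2 H
  atom 4: C, bond orders sum to 1 (valence 4) → 3 H
  atom 5: C, bond orders sum to 3 (valence 4) → 1 H
  atom 6: C, bond orders sum to 3 (valence 4) → 1 H
  atom 7: O, bond orders sum to 2 (valence 2) → 0 H
  atom 8: C, bond orders sum to 3 (valence 4) → 1 H
  atom 9: C, bond orders sum to 1 (valence 4) → 3 H
  atom 10: C, bond orders sum to 4 (valence 4) → 0 H
  atom 11: O, bond orders sum to 2 (valence 2) → 0 H
  atom 12: N, bond orders sum to 1 (valence 3) → 2 H
Totals → C:9, H:17, N:1, O:2.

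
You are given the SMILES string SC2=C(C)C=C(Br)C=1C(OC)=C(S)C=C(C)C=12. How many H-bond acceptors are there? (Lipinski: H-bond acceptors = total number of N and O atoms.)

1

N atoms: 0; O atoms: 1.
Lipinski HBA = 0 + 1 = 1.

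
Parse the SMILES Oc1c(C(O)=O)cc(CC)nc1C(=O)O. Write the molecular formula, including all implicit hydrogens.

C9H9NO5

Walk through each heavy atom and fill implicit hydrogens from standard valence (C 4, N 3, O 2, S 2, halogen 1); for lowercase aromatic atoms, an aromatic c carries 1 H when it has two neighbours and 0 H with three, and aromatic n carries 0 H:
  atom 1: O, bond orders sum to 1 (valence 2) → 1 H
  atom 2: aromatic c, 3 neighbours → 0 H
  atom 3: aromatic c, 3 neighbours → 0 H
  atom 4: C, bond orders sum to 4 (valence 4) → 0 H
  atom 5: O, bond orders sum to 1 (valence 2) → 1 H
  atom 6: O, bond orders sum to 2 (valence 2) → 0 H
  atom 7: aromatic c, 2 neighbours → 1 H
  atom 8: aromatic c, 3 neighbours → 0 H
  atom 9: C, bond orders sum to 2 (valence 4) → 2 H
  atom 10: C, bond orders sum to 1 (valence 4) → 3 H
  atom 11: aromatic n, 2 neighbours → 0 H
  atom 12: aromatic c, 3 neighbours → 0 H
  atom 13: C, bond orders sum to 4 (valence 4) → 0 H
  atom 14: O, bond orders sum to 2 (valence 2) → 0 H
  atom 15: O, bond orders sum to 1 (valence 2) → 1 H
Totals → C:9, H:9, N:1, O:5.
In Hill order: C9H9NO5.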